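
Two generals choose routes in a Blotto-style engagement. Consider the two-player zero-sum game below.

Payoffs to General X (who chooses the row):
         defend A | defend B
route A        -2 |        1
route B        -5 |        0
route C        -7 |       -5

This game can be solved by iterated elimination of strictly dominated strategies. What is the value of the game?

Row route B is strictly dominated by row route A (-2>-5, 1>0); eliminate route B.
Row route C is strictly dominated by row route A (-2>-7, 1>-5); eliminate route C.
Column defend B is strictly dominated by defend A for General Y (-2<1); eliminate defend B.
Only (route A, defend A) remains, with payoff -2.

-2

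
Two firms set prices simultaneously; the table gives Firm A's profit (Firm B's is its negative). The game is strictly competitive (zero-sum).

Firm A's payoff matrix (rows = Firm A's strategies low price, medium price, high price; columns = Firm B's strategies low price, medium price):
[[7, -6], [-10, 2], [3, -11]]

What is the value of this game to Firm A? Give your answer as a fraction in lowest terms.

-46/25

Row high price is strictly dominated by row low price, so Firm A never plays it.
The remaining 2×2 game on (low price, medium price) × (low price, medium price) has no saddle point. Let Firm A play low price with probability p; indifference gives 7p − 10(1−p) = −6p + 2(1−p), so p = 12/25.
Similarly Firm B's optimal q on low price is 8/25, and the value is 7·(8/25) + (-6)·(17/25) = -46/25.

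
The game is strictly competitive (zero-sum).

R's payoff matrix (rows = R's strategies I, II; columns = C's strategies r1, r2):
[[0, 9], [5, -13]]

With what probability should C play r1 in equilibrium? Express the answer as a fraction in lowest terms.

22/27

Row minima are 0 and -13, so R's maximin is 0; column maxima are 5 and 9, so C's minimax is 5. These differ, so the equilibrium is in mixed strategies.
Let C play r1 with probability q. R is indifferent when 9(1−q) = 5q − 13(1−q), giving q = 22/27.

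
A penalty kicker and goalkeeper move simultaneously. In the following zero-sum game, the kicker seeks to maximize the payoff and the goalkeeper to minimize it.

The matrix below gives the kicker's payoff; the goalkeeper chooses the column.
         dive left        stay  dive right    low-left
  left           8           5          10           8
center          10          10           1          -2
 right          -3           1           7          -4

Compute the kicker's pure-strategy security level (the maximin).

5

The worst-case payoff for each row is left: 5, center: -2, right: -4.
The best of these is 5.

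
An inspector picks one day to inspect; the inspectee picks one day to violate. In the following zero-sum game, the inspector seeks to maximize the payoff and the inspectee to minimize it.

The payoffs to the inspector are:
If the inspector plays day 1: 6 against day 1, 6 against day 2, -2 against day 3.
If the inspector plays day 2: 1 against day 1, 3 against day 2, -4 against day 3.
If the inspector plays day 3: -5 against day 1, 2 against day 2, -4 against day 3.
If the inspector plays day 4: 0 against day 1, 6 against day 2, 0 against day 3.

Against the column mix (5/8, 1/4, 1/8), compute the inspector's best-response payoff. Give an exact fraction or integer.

5

day 1: (6)·(5/8) + (6)·(1/4) + (-2)·(1/8) = 5.
day 2: (1)·(5/8) + (3)·(1/4) + (-4)·(1/8) = 7/8.
day 3: (-5)·(5/8) + (2)·(1/4) + (-4)·(1/8) = -25/8.
day 4: (0)·(5/8) + (6)·(1/4) + (0)·(1/8) = 3/2.
The best pure response is day 1 with expected payoff 5.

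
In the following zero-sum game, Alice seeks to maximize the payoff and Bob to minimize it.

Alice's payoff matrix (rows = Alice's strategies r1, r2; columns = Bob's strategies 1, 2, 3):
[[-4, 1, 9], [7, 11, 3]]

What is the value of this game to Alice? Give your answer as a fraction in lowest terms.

75/17

Column 2 is strictly dominated by 1 for Bob (it gives Alice more in every row).
The remaining 2×2 game on (r1, r2) × (1, 3) has no saddle point. Let Alice play r1 with probability p; indifference gives −4p + 7(1−p) = 9p + 3(1−p), so p = 4/17.
Similarly Bob's optimal q on 1 is 6/17, and the value is -4·(6/17) + (9)·(11/17) = 75/17.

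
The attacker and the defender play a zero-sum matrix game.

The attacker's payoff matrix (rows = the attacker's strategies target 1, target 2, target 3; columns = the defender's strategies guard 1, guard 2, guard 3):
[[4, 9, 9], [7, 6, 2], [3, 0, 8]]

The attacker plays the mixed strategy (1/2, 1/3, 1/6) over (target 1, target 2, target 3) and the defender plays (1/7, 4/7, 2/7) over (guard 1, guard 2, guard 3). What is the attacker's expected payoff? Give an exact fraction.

263/42

Against (1/7, 4/7, 2/7), each row's expected payoff is target 1: 58/7; target 2: 5; target 3: 19/7.
Taking the (1/2, 1/3, 1/6)-weighted average: (1/2)·(58/7) + (1/3)·(5) + (1/6)·(19/7) = 263/42.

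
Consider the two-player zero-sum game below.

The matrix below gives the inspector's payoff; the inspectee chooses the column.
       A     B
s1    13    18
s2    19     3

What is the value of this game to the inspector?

101/7

Row minima are 13 and 3, so the inspector's maximin is 13; column maxima are 19 and 18, so the inspectee's minimax is 18. These differ, so the equilibrium is in mixed strategies.
Let the inspector play s1 with probability p. The inspectee is indifferent when 13p + 19(1−p) = 18p + 3(1−p), giving p = 16/21.
Let the inspectee play A with probability q. The inspector is indifferent when 13q + 18(1−q) = 19q + 3(1−q), giving q = 5/7.
The value is 13·(5/7) + (18)·(2/7) = 101/7.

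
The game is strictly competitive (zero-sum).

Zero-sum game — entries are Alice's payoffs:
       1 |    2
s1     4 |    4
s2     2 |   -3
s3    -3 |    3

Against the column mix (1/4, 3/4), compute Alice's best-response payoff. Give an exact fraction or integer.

4

s1: (4)·(1/4) + (4)·(3/4) = 4.
s2: (2)·(1/4) + (-3)·(3/4) = -7/4.
s3: (-3)·(1/4) + (3)·(3/4) = 3/2.
The best pure response is s1 with expected payoff 4.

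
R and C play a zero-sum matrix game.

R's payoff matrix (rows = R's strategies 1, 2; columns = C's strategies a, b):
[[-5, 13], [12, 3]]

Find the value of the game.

19/3

Row minima are -5 and 3, so R's maximin is 3; column maxima are 12 and 13, so C's minimax is 12. These differ, so the equilibrium is in mixed strategies.
Let R play 1 with probability p. C is indifferent when −5p + 12(1−p) = 13p + 3(1−p), giving p = 1/3.
Let C play a with probability q. R is indifferent when −5q + 13(1−q) = 12q + 3(1−q), giving q = 10/27.
The value is -5·(10/27) + (13)·(17/27) = 19/3.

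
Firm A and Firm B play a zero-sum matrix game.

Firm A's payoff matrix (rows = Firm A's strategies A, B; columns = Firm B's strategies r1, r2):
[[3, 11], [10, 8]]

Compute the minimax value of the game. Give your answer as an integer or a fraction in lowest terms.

Row minima are 3 and 8, so Firm A's maximin is 8; column maxima are 10 and 11, so Firm B's minimax is 10. These differ, so the equilibrium is in mixed strategies.
Let Firm A play A with probability p. Firm B is indifferent when 3p + 10(1−p) = 11p + 8(1−p), giving p = 1/5.
Let Firm B play r1 with probability q. Firm A is indifferent when 3q + 11(1−q) = 10q + 8(1−q), giving q = 3/10.
The value is 3·(3/10) + (11)·(7/10) = 43/5.

43/5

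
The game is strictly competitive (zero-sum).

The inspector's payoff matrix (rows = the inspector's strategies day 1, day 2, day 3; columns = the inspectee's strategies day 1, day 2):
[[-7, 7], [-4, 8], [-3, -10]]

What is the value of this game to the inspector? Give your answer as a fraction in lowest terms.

-64/19

Row day 1 is strictly dominated by row day 2, so the inspector never plays it.
The remaining 2×2 game on (day 2, day 3) × (day 1, day 2) has no saddle point. Let the inspector play day 2 with probability p; indifference gives −4p − 3(1−p) = 8p − 10(1−p), so p = 7/19.
Similarly the inspectee's optimal q on day 1 is 18/19, and the value is -4·(18/19) + (8)·(1/19) = -64/19.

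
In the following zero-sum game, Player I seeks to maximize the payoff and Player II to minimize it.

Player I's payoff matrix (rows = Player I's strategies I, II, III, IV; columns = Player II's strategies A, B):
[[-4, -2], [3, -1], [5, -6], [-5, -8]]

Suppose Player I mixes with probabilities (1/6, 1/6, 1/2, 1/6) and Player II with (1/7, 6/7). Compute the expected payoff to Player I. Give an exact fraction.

Against (1/7, 6/7), each row's expected payoff is I: -16/7; II: -3/7; III: -31/7; IV: -53/7.
Taking the (1/6, 1/6, 1/2, 1/6)-weighted average: (1/6)·(-16/7) + (1/6)·(-3/7) + (1/2)·(-31/7) + (1/6)·(-53/7) = -55/14.

-55/14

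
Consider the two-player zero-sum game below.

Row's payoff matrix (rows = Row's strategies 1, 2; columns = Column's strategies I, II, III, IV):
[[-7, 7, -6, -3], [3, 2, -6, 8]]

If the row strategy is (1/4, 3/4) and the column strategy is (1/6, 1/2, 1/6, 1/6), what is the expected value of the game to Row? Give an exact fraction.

19/12

Against (1/6, 1/2, 1/6, 1/6), each row's expected payoff is 1: 5/6; 2: 11/6.
Taking the (1/4, 3/4)-weighted average: (1/4)·(5/6) + (3/4)·(11/6) = 19/12.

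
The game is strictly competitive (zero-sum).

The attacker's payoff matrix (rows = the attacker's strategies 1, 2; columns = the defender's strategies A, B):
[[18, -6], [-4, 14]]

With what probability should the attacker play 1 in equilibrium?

Row minima are -6 and -4, so the attacker's maximin is -4; column maxima are 18 and 14, so the defender's minimax is 14. These differ, so the equilibrium is in mixed strategies.
Let the attacker play 1 with probability p. The defender is indifferent when 18p − 4(1−p) = −6p + 14(1−p), giving p = 3/7.

3/7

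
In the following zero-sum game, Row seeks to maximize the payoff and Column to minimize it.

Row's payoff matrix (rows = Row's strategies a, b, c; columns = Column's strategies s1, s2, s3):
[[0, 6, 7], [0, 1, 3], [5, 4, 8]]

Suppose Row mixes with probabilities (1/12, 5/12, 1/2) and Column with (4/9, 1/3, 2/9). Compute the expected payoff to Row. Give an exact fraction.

Against (4/9, 1/3, 2/9), each row's expected payoff is a: 32/9; b: 1; c: 16/3.
Taking the (1/12, 5/12, 1/2)-weighted average: (1/12)·(32/9) + (5/12)·(1) + (1/2)·(16/3) = 365/108.

365/108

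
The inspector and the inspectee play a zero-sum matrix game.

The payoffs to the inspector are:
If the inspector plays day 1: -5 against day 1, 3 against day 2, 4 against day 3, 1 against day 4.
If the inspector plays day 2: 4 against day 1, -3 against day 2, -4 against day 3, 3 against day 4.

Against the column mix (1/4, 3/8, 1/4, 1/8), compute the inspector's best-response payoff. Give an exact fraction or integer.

day 1: (-5)·(1/4) + (3)·(3/8) + (4)·(1/4) + (1)·(1/8) = 1.
day 2: (4)·(1/4) + (-3)·(3/8) + (-4)·(1/4) + (3)·(1/8) = -3/4.
The best pure response is day 1 with expected payoff 1.

1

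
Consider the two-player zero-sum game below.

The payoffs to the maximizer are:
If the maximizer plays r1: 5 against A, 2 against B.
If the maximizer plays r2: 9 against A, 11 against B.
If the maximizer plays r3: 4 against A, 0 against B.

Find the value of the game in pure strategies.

9

Row minima: 2, 9, 0 → the maximizer's maximin is 9.
Column maxima: 9, 11 → the minimizer's minimax is 9.
They coincide at (r2, A), so the value is 9.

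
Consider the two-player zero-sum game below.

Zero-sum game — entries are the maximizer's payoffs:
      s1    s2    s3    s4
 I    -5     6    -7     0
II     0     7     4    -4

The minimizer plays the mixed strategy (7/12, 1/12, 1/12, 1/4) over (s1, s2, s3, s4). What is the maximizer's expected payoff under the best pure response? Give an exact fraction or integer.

I: (-5)·(7/12) + (6)·(1/12) + (-7)·(1/12) + (0)·(1/4) = -3.
II: (0)·(7/12) + (7)·(1/12) + (4)·(1/12) + (-4)·(1/4) = -1/12.
The best pure response is II with expected payoff -1/12.

-1/12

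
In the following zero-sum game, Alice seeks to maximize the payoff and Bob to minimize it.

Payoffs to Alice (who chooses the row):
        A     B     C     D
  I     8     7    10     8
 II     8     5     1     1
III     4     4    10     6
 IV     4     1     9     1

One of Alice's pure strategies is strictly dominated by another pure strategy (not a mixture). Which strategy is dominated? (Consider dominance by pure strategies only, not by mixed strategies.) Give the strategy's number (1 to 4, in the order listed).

4

Compare IV with I: 8 > 4, 7 > 1, 10 > 9, 8 > 1.
So I strictly dominates IV for Alice; IV is strictly dominated.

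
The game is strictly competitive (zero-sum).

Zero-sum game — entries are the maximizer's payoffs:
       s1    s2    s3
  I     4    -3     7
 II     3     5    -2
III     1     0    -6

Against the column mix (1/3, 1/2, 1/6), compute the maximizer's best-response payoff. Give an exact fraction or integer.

19/6

I: (4)·(1/3) + (-3)·(1/2) + (7)·(1/6) = 1.
II: (3)·(1/3) + (5)·(1/2) + (-2)·(1/6) = 19/6.
III: (1)·(1/3) + (0)·(1/2) + (-6)·(1/6) = -2/3.
The best pure response is II with expected payoff 19/6.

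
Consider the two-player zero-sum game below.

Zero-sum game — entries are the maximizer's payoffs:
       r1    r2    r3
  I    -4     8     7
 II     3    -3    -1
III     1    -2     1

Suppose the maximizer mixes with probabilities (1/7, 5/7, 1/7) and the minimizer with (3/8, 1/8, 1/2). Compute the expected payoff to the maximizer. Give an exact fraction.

Against (3/8, 1/8, 1/2), each row's expected payoff is I: 3; II: 1/4; III: 5/8.
Taking the (1/7, 5/7, 1/7)-weighted average: (1/7)·(3) + (5/7)·(1/4) + (1/7)·(5/8) = 39/56.

39/56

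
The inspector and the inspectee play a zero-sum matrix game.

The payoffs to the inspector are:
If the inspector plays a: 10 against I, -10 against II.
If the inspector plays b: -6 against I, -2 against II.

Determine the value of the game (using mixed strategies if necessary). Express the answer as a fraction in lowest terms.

-10/3

Row minima are -10 and -6, so the inspector's maximin is -6; column maxima are 10 and -2, so the inspectee's minimax is -2. These differ, so the equilibrium is in mixed strategies.
Let the inspector play a with probability p. The inspectee is indifferent when 10p − 6(1−p) = −10p − 2(1−p), giving p = 1/6.
Let the inspectee play I with probability q. The inspector is indifferent when 10q − 10(1−q) = −6q − 2(1−q), giving q = 1/3.
The value is 10·(1/3) + (-10)·(2/3) = -10/3.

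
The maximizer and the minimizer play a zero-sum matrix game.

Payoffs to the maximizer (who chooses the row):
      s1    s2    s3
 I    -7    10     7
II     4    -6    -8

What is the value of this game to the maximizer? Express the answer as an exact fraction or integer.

Column s2 is strictly dominated by s3 for the minimizer (it gives the maximizer more in every row).
The remaining 2×2 game on (I, II) × (s1, s3) has no saddle point. Let the maximizer play I with probability p; indifference gives −7p + 4(1−p) = 7p − 8(1−p), so p = 6/13.
Similarly the minimizer's optimal q on s1 is 15/26, and the value is -7·(15/26) + (7)·(11/26) = -14/13.

-14/13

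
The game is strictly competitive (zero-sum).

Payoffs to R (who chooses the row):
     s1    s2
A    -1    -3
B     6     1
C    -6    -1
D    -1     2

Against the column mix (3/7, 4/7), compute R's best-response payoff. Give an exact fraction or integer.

A: (-1)·(3/7) + (-3)·(4/7) = -15/7.
B: (6)·(3/7) + (1)·(4/7) = 22/7.
C: (-6)·(3/7) + (-1)·(4/7) = -22/7.
D: (-1)·(3/7) + (2)·(4/7) = 5/7.
The best pure response is B with expected payoff 22/7.

22/7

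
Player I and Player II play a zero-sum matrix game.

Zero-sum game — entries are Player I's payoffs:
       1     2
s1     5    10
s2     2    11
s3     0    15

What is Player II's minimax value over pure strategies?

5

The worst case (largest entry) in each column is 1: 5, 2: 15.
The best (smallest) of these is 5.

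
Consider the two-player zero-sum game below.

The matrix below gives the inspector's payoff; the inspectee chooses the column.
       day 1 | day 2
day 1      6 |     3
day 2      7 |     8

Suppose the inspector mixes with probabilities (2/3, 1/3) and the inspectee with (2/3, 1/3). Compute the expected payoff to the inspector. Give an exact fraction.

Against (2/3, 1/3), each row's expected payoff is day 1: 5; day 2: 22/3.
Taking the (2/3, 1/3)-weighted average: (2/3)·(5) + (1/3)·(22/3) = 52/9.

52/9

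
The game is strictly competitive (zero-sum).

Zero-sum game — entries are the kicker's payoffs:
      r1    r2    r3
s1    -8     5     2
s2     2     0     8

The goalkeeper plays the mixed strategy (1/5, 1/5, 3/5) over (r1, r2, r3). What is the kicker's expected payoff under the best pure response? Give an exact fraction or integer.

26/5

s1: (-8)·(1/5) + (5)·(1/5) + (2)·(3/5) = 3/5.
s2: (2)·(1/5) + (0)·(1/5) + (8)·(3/5) = 26/5.
The best pure response is s2 with expected payoff 26/5.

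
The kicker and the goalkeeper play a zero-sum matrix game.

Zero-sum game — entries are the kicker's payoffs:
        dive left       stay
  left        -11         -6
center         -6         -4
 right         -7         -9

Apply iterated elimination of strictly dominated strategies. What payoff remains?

Row right is strictly dominated by row center (-6>-7, -4>-9); eliminate right.
Column stay is strictly dominated by dive left for the goalkeeper (-11<-6, -6<-4); eliminate stay.
Row left is strictly dominated by row center (-6>-11); eliminate left.
Only (center, dive left) remains, with payoff -6.

-6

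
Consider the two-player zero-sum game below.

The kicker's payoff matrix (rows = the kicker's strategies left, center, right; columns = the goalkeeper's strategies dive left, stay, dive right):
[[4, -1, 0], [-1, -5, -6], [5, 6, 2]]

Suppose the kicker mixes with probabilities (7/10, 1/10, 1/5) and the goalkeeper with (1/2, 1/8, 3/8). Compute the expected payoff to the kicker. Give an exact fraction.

71/40

Against (1/2, 1/8, 3/8), each row's expected payoff is left: 15/8; center: -27/8; right: 4.
Taking the (7/10, 1/10, 1/5)-weighted average: (7/10)·(15/8) + (1/10)·(-27/8) + (1/5)·(4) = 71/40.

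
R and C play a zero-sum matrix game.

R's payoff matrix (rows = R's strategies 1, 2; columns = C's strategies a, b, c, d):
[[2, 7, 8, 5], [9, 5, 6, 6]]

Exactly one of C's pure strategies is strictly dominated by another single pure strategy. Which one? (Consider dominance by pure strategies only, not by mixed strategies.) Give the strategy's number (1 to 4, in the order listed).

C prefers columns that give R less. Compare c with b: 7 < 8, 5 < 6.
So b strictly dominates c for C; c is strictly dominated.

3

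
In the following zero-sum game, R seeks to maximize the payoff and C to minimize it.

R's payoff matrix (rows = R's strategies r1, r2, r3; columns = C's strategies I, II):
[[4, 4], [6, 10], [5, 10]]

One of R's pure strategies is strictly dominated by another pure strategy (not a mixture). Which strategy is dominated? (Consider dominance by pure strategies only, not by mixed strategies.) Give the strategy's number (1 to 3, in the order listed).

Compare r1 with r2: 6 > 4, 10 > 4.
So r2 strictly dominates r1 for R; r1 is strictly dominated.

1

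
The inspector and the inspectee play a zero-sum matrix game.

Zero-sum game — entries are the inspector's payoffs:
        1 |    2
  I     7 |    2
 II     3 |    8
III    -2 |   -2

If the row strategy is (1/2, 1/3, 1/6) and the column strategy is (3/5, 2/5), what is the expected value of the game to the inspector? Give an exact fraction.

23/6

Against (3/5, 2/5), each row's expected payoff is I: 5; II: 5; III: -2.
Taking the (1/2, 1/3, 1/6)-weighted average: (1/2)·(5) + (1/3)·(5) + (1/6)·(-2) = 23/6.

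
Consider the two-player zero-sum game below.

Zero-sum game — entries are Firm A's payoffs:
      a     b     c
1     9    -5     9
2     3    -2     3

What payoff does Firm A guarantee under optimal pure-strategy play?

Row minima: -5, -2 → Firm A's maximin is -2.
Column maxima: 9, -2, 9 → Firm B's minimax is -2.
They coincide at (2, b), so the value is -2.

-2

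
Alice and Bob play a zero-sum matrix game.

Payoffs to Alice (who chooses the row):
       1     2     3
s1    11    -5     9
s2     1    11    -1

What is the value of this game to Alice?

47/13

Column 1 is strictly dominated by 3 for Bob (it gives Alice more in every row).
The remaining 2×2 game on (s1, s2) × (2, 3) has no saddle point. Let Alice play s1 with probability p; indifference gives −5p + 11(1−p) = 9p − (1−p), so p = 6/13.
Similarly Bob's optimal q on 2 is 5/13, and the value is -5·(5/13) + (9)·(8/13) = 47/13.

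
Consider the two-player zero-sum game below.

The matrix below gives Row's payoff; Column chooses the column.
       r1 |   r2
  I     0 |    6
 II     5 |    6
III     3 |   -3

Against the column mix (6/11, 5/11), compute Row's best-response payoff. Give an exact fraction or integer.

I: (0)·(6/11) + (6)·(5/11) = 30/11.
II: (5)·(6/11) + (6)·(5/11) = 60/11.
III: (3)·(6/11) + (-3)·(5/11) = 3/11.
The best pure response is II with expected payoff 60/11.

60/11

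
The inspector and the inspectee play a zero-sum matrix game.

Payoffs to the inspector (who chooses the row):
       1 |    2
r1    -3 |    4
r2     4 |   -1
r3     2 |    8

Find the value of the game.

Row r1 is strictly dominated by row r3, so the inspector never plays it.
The remaining 2×2 game on (r2, r3) × (1, 2) has no saddle point. Let the inspector play r2 with probability p; indifference gives 4p + 2(1−p) = −p + 8(1−p), so p = 6/11.
Similarly the inspectee's optimal q on 1 is 9/11, and the value is 4·(9/11) + (-1)·(2/11) = 34/11.

34/11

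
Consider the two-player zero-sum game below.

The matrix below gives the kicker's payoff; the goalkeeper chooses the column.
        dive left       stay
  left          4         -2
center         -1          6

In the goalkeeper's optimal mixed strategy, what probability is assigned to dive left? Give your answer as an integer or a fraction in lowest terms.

8/13

Row minima are -2 and -1, so the kicker's maximin is -1; column maxima are 4 and 6, so the goalkeeper's minimax is 4. These differ, so the equilibrium is in mixed strategies.
Let the goalkeeper play dive left with probability q. The kicker is indifferent when 4q − 2(1−q) = −q + 6(1−q), giving q = 8/13.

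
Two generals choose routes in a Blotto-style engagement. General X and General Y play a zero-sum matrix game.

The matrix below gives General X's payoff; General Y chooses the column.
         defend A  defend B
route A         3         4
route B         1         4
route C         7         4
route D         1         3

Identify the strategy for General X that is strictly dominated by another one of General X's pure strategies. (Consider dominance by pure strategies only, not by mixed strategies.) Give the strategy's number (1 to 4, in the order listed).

Compare route D with route A: 3 > 1, 4 > 3.
So route A strictly dominates route D for General X; route D is strictly dominated.

4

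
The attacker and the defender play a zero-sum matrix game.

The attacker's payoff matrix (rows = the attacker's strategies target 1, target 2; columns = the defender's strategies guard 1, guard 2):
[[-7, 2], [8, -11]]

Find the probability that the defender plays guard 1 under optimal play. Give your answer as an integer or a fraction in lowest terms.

13/28

Row minima are -7 and -11, so the attacker's maximin is -7; column maxima are 8 and 2, so the defender's minimax is 2. These differ, so the equilibrium is in mixed strategies.
Let the defender play guard 1 with probability q. The attacker is indifferent when −7q + 2(1−q) = 8q − 11(1−q), giving q = 13/28.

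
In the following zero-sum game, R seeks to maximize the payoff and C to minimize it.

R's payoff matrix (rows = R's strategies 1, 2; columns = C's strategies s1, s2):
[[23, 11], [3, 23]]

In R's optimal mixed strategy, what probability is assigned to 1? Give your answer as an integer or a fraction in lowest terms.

Row minima are 11 and 3, so R's maximin is 11; column maxima are 23 and 23, so C's minimax is 23. These differ, so the equilibrium is in mixed strategies.
Let R play 1 with probability p. C is indifferent when 23p + 3(1−p) = 11p + 23(1−p), giving p = 5/8.

5/8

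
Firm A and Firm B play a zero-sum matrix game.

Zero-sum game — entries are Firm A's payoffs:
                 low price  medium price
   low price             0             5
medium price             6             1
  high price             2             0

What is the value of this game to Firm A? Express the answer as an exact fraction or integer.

3

Row high price is strictly dominated by row medium price, so Firm A never plays it.
The remaining 2×2 game on (low price, medium price) × (low price, medium price) has no saddle point. Let Firm A play low price with probability p; indifference gives 6(1−p) = 5p + (1−p), so p = 1/2.
Similarly Firm B's optimal q on low price is 2/5, and the value is 0·(2/5) + (5)·(3/5) = 3.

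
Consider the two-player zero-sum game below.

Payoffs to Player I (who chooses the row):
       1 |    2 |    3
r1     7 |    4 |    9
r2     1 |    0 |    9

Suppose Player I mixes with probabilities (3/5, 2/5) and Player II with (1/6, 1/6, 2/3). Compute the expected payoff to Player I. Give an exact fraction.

43/6

Against (1/6, 1/6, 2/3), each row's expected payoff is r1: 47/6; r2: 37/6.
Taking the (3/5, 2/5)-weighted average: (3/5)·(47/6) + (2/5)·(37/6) = 43/6.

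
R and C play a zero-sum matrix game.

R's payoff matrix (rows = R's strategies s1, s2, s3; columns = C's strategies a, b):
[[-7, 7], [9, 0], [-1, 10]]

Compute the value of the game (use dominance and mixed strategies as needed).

Row s1 is strictly dominated by row s3, so R never plays it.
The remaining 2×2 game on (s2, s3) × (a, b) has no saddle point. Let R play s2 with probability p; indifference gives 9p − (1−p) = 10(1−p), so p = 11/20.
Similarly C's optimal q on a is 1/2, and the value is 9·(1/2) + (0)·(1/2) = 9/2.

9/2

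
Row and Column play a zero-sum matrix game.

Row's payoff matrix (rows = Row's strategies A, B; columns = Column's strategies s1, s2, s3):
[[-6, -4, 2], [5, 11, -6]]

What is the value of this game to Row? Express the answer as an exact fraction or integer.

-26/19

Column s2 is strictly dominated by s1 for Column (it gives Row more in every row).
The remaining 2×2 game on (A, B) × (s1, s3) has no saddle point. Let Row play A with probability p; indifference gives −6p + 5(1−p) = 2p − 6(1−p), so p = 11/19.
Similarly Column's optimal q on s1 is 8/19, and the value is -6·(8/19) + (2)·(11/19) = -26/19.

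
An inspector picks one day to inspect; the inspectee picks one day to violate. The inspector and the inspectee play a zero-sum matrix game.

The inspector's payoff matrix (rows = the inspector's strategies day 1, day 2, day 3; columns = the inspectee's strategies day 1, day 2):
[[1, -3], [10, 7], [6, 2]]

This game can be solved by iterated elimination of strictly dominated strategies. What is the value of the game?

7

Column day 1 is strictly dominated by day 2 for the inspectee (-3<1, 7<10, 2<6); eliminate day 1.
Row day 1 is strictly dominated by row day 2 (7>-3); eliminate day 1.
Row day 3 is strictly dominated by row day 2 (7>2); eliminate day 3.
Only (day 2, day 2) remains, with payoff 7.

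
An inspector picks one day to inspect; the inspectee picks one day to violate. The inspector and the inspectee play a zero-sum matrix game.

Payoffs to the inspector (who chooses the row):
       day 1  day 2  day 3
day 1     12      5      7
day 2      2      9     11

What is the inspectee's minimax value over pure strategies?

9

The worst case (largest entry) in each column is day 1: 12, day 2: 9, day 3: 11.
The best (smallest) of these is 9.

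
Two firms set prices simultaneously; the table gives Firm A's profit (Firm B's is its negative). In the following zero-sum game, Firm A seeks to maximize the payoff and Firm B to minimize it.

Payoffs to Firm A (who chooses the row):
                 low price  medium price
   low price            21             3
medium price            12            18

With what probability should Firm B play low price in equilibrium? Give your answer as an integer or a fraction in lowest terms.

Row minima are 3 and 12, so Firm A's maximin is 12; column maxima are 21 and 18, so Firm B's minimax is 18. These differ, so the equilibrium is in mixed strategies.
Let Firm B play low price with probability q. Firm A is indifferent when 21q + 3(1−q) = 12q + 18(1−q), giving q = 5/8.

5/8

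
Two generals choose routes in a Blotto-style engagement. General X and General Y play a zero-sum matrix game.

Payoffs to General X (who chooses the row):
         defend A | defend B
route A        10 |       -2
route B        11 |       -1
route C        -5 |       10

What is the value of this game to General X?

Row route A is strictly dominated by row route B, so General X never plays it.
The remaining 2×2 game on (route B, route C) × (defend A, defend B) has no saddle point. Let General X play route B with probability p; indifference gives 11p − 5(1−p) = −p + 10(1−p), so p = 5/9.
Similarly General Y's optimal q on defend A is 11/27, and the value is 11·(11/27) + (-1)·(16/27) = 35/9.

35/9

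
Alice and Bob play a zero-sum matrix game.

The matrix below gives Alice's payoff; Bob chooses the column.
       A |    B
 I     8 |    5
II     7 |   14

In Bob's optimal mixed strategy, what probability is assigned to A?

Row minima are 5 and 7, so Alice's maximin is 7; column maxima are 8 and 14, so Bob's minimax is 8. These differ, so the equilibrium is in mixed strategies.
Let Bob play A with probability q. Alice is indifferent when 8q + 5(1−q) = 7q + 14(1−q), giving q = 9/10.

9/10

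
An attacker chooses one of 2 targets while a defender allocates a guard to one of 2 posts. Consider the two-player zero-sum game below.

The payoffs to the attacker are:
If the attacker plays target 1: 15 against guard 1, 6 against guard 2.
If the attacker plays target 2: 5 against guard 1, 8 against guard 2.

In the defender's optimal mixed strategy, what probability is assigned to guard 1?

1/6

Row minima are 6 and 5, so the attacker's maximin is 6; column maxima are 15 and 8, so the defender's minimax is 8. These differ, so the equilibrium is in mixed strategies.
Let the defender play guard 1 with probability q. The attacker is indifferent when 15q + 6(1−q) = 5q + 8(1−q), giving q = 1/6.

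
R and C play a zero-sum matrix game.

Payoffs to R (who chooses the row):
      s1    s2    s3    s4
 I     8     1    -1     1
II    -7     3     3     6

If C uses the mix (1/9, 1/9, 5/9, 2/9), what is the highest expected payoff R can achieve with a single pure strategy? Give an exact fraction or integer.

I: (8)·(1/9) + (1)·(1/9) + (-1)·(5/9) + (1)·(2/9) = 2/3.
II: (-7)·(1/9) + (3)·(1/9) + (3)·(5/9) + (6)·(2/9) = 23/9.
The best pure response is II with expected payoff 23/9.

23/9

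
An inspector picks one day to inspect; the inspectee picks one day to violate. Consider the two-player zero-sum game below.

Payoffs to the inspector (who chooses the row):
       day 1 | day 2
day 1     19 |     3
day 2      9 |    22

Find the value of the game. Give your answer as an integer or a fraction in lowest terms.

Row minima are 3 and 9, so the inspector's maximin is 9; column maxima are 19 and 22, so the inspectee's minimax is 19. These differ, so the equilibrium is in mixed strategies.
Let the inspector play day 1 with probability p. The inspectee is indifferent when 19p + 9(1−p) = 3p + 22(1−p), giving p = 13/29.
Let the inspectee play day 1 with probability q. The inspector is indifferent when 19q + 3(1−q) = 9q + 22(1−q), giving q = 19/29.
The value is 19·(19/29) + (3)·(10/29) = 391/29.

391/29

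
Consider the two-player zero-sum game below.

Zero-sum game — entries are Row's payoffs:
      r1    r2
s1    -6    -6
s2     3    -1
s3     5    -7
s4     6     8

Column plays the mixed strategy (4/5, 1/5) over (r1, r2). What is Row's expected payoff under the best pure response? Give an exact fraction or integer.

s1: (-6)·(4/5) + (-6)·(1/5) = -6.
s2: (3)·(4/5) + (-1)·(1/5) = 11/5.
s3: (5)·(4/5) + (-7)·(1/5) = 13/5.
s4: (6)·(4/5) + (8)·(1/5) = 32/5.
The best pure response is s4 with expected payoff 32/5.

32/5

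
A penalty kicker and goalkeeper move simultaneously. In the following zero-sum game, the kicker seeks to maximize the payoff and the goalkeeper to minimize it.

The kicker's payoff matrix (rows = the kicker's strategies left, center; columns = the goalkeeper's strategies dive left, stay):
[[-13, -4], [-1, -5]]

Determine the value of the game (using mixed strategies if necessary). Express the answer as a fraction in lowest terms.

Row minima are -13 and -5, so the kicker's maximin is -5; column maxima are -1 and -4, so the goalkeeper's minimax is -4. These differ, so the equilibrium is in mixed strategies.
Let the kicker play left with probability p. The goalkeeper is indifferent when −13p − (1−p) = −4p − 5(1−p), giving p = 4/13.
Let the goalkeeper play dive left with probability q. The kicker is indifferent when −13q − 4(1−q) = −q − 5(1−q), giving q = 1/13.
The value is -13·(1/13) + (-4)·(12/13) = -61/13.

-61/13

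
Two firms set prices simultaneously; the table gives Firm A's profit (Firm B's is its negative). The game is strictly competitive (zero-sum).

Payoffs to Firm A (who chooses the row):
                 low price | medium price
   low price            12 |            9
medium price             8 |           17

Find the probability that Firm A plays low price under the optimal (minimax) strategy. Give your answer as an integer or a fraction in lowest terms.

3/4

Row minima are 9 and 8, so Firm A's maximin is 9; column maxima are 12 and 17, so Firm B's minimax is 12. These differ, so the equilibrium is in mixed strategies.
Let Firm A play low price with probability p. Firm B is indifferent when 12p + 8(1−p) = 9p + 17(1−p), giving p = 3/4.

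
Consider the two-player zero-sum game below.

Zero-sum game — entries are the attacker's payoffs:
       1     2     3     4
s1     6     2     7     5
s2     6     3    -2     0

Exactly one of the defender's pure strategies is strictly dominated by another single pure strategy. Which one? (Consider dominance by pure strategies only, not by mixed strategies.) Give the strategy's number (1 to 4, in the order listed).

1

The defender prefers columns that give the attacker less. Compare 1 with 2: 2 < 6, 3 < 6.
So 2 strictly dominates 1 for the defender; 1 is strictly dominated.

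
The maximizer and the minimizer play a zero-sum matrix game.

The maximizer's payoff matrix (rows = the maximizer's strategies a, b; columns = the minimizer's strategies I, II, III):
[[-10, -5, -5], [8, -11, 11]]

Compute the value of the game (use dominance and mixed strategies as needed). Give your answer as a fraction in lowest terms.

Column III is strictly dominated by I for the minimizer (it gives the maximizer more in every row).
The remaining 2×2 game on (a, b) × (I, II) has no saddle point. Let the maximizer play a with probability p; indifference gives −10p + 8(1−p) = −5p − 11(1−p), so p = 19/24.
Similarly the minimizer's optimal q on I is 1/4, and the value is -10·(1/4) + (-5)·(3/4) = -25/4.

-25/4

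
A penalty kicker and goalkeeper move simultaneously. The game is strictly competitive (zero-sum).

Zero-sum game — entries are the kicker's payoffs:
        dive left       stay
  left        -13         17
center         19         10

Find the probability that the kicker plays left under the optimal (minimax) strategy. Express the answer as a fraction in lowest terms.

Row minima are -13 and 10, so the kicker's maximin is 10; column maxima are 19 and 17, so the goalkeeper's minimax is 17. These differ, so the equilibrium is in mixed strategies.
Let the kicker play left with probability p. The goalkeeper is indifferent when −13p + 19(1−p) = 17p + 10(1−p), giving p = 3/13.

3/13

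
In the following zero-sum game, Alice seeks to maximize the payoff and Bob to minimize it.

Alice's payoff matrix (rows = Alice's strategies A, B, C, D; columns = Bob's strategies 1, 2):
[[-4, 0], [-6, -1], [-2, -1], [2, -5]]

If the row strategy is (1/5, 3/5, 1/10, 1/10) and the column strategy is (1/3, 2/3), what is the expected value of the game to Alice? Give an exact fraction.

-34/15

Against (1/3, 2/3), each row's expected payoff is A: -4/3; B: -8/3; C: -4/3; D: -8/3.
Taking the (1/5, 3/5, 1/10, 1/10)-weighted average: (1/5)·(-4/3) + (3/5)·(-8/3) + (1/10)·(-4/3) + (1/10)·(-8/3) = -34/15.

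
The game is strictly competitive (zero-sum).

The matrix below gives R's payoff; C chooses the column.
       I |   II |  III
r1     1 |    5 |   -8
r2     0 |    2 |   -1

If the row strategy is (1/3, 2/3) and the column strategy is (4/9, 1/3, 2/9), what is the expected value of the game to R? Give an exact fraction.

11/27

Against (4/9, 1/3, 2/9), each row's expected payoff is r1: 1/3; r2: 4/9.
Taking the (1/3, 2/3)-weighted average: (1/3)·(1/3) + (2/3)·(4/9) = 11/27.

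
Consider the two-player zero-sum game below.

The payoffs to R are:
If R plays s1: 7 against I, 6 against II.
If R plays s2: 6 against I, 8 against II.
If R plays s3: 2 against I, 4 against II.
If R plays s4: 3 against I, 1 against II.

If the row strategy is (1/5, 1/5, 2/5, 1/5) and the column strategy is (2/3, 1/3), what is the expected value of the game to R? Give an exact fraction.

21/5

Against (2/3, 1/3), each row's expected payoff is s1: 20/3; s2: 20/3; s3: 8/3; s4: 7/3.
Taking the (1/5, 1/5, 2/5, 1/5)-weighted average: (1/5)·(20/3) + (1/5)·(20/3) + (2/5)·(8/3) + (1/5)·(7/3) = 21/5.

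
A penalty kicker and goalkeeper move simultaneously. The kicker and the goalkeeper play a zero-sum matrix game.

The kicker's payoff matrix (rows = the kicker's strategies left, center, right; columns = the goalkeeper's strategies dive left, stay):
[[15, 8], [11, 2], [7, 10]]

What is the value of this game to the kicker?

47/5

Row center is strictly dominated by row left, so the kicker never plays it.
The remaining 2×2 game on (left, right) × (dive left, stay) has no saddle point. Let the kicker play left with probability p; indifference gives 15p + 7(1−p) = 8p + 10(1−p), so p = 3/10.
Similarly the goalkeeper's optimal q on dive left is 1/5, and the value is 15·(1/5) + (8)·(4/5) = 47/5.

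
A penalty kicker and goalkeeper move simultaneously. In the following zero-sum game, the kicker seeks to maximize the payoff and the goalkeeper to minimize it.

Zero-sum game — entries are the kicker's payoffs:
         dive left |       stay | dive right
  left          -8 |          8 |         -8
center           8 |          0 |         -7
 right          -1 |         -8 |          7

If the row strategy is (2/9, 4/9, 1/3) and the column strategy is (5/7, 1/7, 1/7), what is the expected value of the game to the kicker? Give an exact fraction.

34/63

Against (5/7, 1/7, 1/7), each row's expected payoff is left: -40/7; center: 33/7; right: -6/7.
Taking the (2/9, 4/9, 1/3)-weighted average: (2/9)·(-40/7) + (4/9)·(33/7) + (1/3)·(-6/7) = 34/63.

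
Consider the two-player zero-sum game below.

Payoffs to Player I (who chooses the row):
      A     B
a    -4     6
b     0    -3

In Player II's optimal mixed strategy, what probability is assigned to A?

Row minima are -4 and -3, so Player I's maximin is -3; column maxima are 0 and 6, so Player II's minimax is 0. These differ, so the equilibrium is in mixed strategies.
Let Player II play A with probability q. Player I is indifferent when −4q + 6(1−q) = −3(1−q), giving q = 9/13.

9/13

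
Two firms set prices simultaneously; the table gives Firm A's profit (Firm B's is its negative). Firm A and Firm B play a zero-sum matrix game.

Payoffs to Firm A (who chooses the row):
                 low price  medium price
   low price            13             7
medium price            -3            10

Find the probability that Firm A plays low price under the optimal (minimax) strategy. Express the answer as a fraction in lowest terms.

Row minima are 7 and -3, so Firm A's maximin is 7; column maxima are 13 and 10, so Firm B's minimax is 10. These differ, so the equilibrium is in mixed strategies.
Let Firm A play low price with probability p. Firm B is indifferent when 13p − 3(1−p) = 7p + 10(1−p), giving p = 13/19.

13/19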